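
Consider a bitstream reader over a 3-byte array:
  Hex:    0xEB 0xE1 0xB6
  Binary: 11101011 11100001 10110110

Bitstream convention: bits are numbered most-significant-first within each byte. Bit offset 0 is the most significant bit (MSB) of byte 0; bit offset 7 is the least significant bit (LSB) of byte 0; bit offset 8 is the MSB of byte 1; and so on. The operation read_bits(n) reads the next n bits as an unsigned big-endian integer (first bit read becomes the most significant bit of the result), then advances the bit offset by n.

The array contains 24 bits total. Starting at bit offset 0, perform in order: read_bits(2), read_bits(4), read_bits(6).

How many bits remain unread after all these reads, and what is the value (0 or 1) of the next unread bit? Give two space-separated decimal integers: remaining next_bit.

Answer: 12 0

Derivation:
Read 1: bits[0:2] width=2 -> value=3 (bin 11); offset now 2 = byte 0 bit 2; 22 bits remain
Read 2: bits[2:6] width=4 -> value=10 (bin 1010); offset now 6 = byte 0 bit 6; 18 bits remain
Read 3: bits[6:12] width=6 -> value=62 (bin 111110); offset now 12 = byte 1 bit 4; 12 bits remain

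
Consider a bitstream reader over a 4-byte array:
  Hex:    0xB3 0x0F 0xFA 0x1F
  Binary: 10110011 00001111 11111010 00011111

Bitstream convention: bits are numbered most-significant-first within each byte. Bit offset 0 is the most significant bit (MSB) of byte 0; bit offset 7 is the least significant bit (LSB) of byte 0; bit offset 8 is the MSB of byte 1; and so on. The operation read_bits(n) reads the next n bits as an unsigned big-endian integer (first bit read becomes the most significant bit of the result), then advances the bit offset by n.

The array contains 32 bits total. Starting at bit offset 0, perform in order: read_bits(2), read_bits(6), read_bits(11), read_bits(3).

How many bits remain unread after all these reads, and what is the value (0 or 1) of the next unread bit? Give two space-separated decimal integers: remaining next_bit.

Answer: 10 1

Derivation:
Read 1: bits[0:2] width=2 -> value=2 (bin 10); offset now 2 = byte 0 bit 2; 30 bits remain
Read 2: bits[2:8] width=6 -> value=51 (bin 110011); offset now 8 = byte 1 bit 0; 24 bits remain
Read 3: bits[8:19] width=11 -> value=127 (bin 00001111111); offset now 19 = byte 2 bit 3; 13 bits remain
Read 4: bits[19:22] width=3 -> value=6 (bin 110); offset now 22 = byte 2 bit 6; 10 bits remain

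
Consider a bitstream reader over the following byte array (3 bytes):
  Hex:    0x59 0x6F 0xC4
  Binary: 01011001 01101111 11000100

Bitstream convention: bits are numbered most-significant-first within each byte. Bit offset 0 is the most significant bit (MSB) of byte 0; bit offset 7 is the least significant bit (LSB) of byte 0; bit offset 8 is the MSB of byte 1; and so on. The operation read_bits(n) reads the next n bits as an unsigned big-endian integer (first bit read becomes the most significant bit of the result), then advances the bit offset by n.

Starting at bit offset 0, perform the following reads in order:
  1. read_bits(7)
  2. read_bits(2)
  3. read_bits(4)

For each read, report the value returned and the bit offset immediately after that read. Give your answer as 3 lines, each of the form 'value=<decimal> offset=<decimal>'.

Read 1: bits[0:7] width=7 -> value=44 (bin 0101100); offset now 7 = byte 0 bit 7; 17 bits remain
Read 2: bits[7:9] width=2 -> value=2 (bin 10); offset now 9 = byte 1 bit 1; 15 bits remain
Read 3: bits[9:13] width=4 -> value=13 (bin 1101); offset now 13 = byte 1 bit 5; 11 bits remain

Answer: value=44 offset=7
value=2 offset=9
value=13 offset=13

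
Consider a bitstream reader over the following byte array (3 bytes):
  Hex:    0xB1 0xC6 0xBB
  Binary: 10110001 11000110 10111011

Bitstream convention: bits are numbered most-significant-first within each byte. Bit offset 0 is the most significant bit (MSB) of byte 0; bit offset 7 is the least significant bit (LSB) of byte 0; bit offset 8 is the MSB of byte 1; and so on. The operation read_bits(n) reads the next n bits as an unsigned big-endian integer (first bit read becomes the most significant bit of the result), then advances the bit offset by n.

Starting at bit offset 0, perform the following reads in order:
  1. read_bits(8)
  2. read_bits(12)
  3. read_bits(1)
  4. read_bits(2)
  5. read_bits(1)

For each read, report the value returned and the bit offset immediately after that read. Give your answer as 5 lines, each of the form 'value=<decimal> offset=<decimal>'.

Read 1: bits[0:8] width=8 -> value=177 (bin 10110001); offset now 8 = byte 1 bit 0; 16 bits remain
Read 2: bits[8:20] width=12 -> value=3179 (bin 110001101011); offset now 20 = byte 2 bit 4; 4 bits remain
Read 3: bits[20:21] width=1 -> value=1 (bin 1); offset now 21 = byte 2 bit 5; 3 bits remain
Read 4: bits[21:23] width=2 -> value=1 (bin 01); offset now 23 = byte 2 bit 7; 1 bits remain
Read 5: bits[23:24] width=1 -> value=1 (bin 1); offset now 24 = byte 3 bit 0; 0 bits remain

Answer: value=177 offset=8
value=3179 offset=20
value=1 offset=21
value=1 offset=23
value=1 offset=24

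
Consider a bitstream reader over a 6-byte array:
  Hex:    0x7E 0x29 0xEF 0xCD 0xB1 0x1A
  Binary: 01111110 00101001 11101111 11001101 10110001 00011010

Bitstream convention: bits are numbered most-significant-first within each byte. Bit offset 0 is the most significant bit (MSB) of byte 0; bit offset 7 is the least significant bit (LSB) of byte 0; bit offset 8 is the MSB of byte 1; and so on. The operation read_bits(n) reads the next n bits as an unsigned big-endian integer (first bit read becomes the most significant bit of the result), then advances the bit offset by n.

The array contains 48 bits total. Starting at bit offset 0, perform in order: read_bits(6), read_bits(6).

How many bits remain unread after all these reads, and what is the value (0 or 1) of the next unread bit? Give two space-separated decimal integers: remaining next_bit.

Read 1: bits[0:6] width=6 -> value=31 (bin 011111); offset now 6 = byte 0 bit 6; 42 bits remain
Read 2: bits[6:12] width=6 -> value=34 (bin 100010); offset now 12 = byte 1 bit 4; 36 bits remain

Answer: 36 1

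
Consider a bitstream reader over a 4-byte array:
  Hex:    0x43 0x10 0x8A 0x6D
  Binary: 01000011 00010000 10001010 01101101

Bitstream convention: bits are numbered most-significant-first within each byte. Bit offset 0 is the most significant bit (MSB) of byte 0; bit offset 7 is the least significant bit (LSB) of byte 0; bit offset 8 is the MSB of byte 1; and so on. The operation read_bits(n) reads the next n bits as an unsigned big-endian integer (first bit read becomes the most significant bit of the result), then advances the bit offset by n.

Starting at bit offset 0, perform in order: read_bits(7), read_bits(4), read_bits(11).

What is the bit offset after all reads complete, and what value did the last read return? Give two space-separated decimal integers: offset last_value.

Answer: 22 1058

Derivation:
Read 1: bits[0:7] width=7 -> value=33 (bin 0100001); offset now 7 = byte 0 bit 7; 25 bits remain
Read 2: bits[7:11] width=4 -> value=8 (bin 1000); offset now 11 = byte 1 bit 3; 21 bits remain
Read 3: bits[11:22] width=11 -> value=1058 (bin 10000100010); offset now 22 = byte 2 bit 6; 10 bits remain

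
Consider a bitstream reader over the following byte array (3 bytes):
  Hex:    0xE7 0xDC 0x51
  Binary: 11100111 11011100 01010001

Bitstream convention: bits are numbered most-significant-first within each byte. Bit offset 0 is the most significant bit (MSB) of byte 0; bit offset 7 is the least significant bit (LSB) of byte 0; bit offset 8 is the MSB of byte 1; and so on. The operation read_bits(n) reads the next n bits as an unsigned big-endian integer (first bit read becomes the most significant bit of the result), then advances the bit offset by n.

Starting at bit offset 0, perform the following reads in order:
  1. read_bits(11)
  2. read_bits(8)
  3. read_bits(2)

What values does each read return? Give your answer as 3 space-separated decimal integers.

Answer: 1854 226 2

Derivation:
Read 1: bits[0:11] width=11 -> value=1854 (bin 11100111110); offset now 11 = byte 1 bit 3; 13 bits remain
Read 2: bits[11:19] width=8 -> value=226 (bin 11100010); offset now 19 = byte 2 bit 3; 5 bits remain
Read 3: bits[19:21] width=2 -> value=2 (bin 10); offset now 21 = byte 2 bit 5; 3 bits remain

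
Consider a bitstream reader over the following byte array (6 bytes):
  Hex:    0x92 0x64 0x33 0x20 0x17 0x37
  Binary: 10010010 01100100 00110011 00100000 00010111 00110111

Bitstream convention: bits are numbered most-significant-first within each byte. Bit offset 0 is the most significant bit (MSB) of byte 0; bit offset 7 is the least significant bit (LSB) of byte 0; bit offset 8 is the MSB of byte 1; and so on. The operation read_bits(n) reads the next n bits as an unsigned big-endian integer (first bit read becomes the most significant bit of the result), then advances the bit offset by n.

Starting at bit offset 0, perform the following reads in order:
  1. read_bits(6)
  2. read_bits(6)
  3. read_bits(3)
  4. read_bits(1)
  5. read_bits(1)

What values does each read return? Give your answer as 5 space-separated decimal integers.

Answer: 36 38 2 0 0

Derivation:
Read 1: bits[0:6] width=6 -> value=36 (bin 100100); offset now 6 = byte 0 bit 6; 42 bits remain
Read 2: bits[6:12] width=6 -> value=38 (bin 100110); offset now 12 = byte 1 bit 4; 36 bits remain
Read 3: bits[12:15] width=3 -> value=2 (bin 010); offset now 15 = byte 1 bit 7; 33 bits remain
Read 4: bits[15:16] width=1 -> value=0 (bin 0); offset now 16 = byte 2 bit 0; 32 bits remain
Read 5: bits[16:17] width=1 -> value=0 (bin 0); offset now 17 = byte 2 bit 1; 31 bits remain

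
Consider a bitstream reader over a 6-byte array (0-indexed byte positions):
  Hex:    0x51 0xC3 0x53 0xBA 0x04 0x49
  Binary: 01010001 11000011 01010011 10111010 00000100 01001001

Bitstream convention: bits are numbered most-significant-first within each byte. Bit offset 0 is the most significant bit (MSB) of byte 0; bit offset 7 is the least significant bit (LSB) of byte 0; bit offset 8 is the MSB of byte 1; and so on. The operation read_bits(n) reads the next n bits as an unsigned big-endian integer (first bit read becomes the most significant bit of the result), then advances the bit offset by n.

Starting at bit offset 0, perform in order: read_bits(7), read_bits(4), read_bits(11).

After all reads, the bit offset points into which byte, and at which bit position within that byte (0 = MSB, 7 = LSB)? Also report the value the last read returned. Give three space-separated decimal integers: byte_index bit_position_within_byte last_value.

Read 1: bits[0:7] width=7 -> value=40 (bin 0101000); offset now 7 = byte 0 bit 7; 41 bits remain
Read 2: bits[7:11] width=4 -> value=14 (bin 1110); offset now 11 = byte 1 bit 3; 37 bits remain
Read 3: bits[11:22] width=11 -> value=212 (bin 00011010100); offset now 22 = byte 2 bit 6; 26 bits remain

Answer: 2 6 212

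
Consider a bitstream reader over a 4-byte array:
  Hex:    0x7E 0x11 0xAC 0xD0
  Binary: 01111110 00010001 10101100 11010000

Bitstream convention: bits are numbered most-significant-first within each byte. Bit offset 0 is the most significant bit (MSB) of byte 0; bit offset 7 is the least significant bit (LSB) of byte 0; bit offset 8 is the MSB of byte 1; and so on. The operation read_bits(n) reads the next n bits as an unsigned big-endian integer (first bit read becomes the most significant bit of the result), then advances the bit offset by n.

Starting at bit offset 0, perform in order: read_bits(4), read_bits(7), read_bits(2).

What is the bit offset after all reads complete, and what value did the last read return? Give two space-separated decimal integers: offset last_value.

Answer: 13 2

Derivation:
Read 1: bits[0:4] width=4 -> value=7 (bin 0111); offset now 4 = byte 0 bit 4; 28 bits remain
Read 2: bits[4:11] width=7 -> value=112 (bin 1110000); offset now 11 = byte 1 bit 3; 21 bits remain
Read 3: bits[11:13] width=2 -> value=2 (bin 10); offset now 13 = byte 1 bit 5; 19 bits remain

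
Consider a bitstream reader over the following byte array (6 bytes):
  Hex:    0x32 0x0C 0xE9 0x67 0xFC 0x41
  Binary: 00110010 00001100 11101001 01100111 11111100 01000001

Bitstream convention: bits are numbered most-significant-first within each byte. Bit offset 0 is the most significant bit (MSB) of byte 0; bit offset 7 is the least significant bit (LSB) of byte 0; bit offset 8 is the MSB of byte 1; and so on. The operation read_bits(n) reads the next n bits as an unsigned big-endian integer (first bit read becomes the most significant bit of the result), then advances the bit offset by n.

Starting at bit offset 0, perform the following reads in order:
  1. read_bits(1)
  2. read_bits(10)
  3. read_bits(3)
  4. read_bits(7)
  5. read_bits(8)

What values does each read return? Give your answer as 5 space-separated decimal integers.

Read 1: bits[0:1] width=1 -> value=0 (bin 0); offset now 1 = byte 0 bit 1; 47 bits remain
Read 2: bits[1:11] width=10 -> value=400 (bin 0110010000); offset now 11 = byte 1 bit 3; 37 bits remain
Read 3: bits[11:14] width=3 -> value=3 (bin 011); offset now 14 = byte 1 bit 6; 34 bits remain
Read 4: bits[14:21] width=7 -> value=29 (bin 0011101); offset now 21 = byte 2 bit 5; 27 bits remain
Read 5: bits[21:29] width=8 -> value=44 (bin 00101100); offset now 29 = byte 3 bit 5; 19 bits remain

Answer: 0 400 3 29 44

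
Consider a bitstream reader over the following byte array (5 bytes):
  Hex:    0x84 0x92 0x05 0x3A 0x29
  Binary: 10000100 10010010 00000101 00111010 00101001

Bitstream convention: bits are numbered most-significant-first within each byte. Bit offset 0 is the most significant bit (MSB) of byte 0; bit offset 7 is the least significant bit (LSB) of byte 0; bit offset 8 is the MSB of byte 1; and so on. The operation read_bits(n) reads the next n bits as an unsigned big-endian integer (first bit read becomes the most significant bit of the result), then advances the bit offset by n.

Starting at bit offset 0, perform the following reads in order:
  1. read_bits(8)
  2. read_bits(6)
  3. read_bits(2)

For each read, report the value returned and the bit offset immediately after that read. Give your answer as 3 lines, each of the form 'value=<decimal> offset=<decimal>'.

Read 1: bits[0:8] width=8 -> value=132 (bin 10000100); offset now 8 = byte 1 bit 0; 32 bits remain
Read 2: bits[8:14] width=6 -> value=36 (bin 100100); offset now 14 = byte 1 bit 6; 26 bits remain
Read 3: bits[14:16] width=2 -> value=2 (bin 10); offset now 16 = byte 2 bit 0; 24 bits remain

Answer: value=132 offset=8
value=36 offset=14
value=2 offset=16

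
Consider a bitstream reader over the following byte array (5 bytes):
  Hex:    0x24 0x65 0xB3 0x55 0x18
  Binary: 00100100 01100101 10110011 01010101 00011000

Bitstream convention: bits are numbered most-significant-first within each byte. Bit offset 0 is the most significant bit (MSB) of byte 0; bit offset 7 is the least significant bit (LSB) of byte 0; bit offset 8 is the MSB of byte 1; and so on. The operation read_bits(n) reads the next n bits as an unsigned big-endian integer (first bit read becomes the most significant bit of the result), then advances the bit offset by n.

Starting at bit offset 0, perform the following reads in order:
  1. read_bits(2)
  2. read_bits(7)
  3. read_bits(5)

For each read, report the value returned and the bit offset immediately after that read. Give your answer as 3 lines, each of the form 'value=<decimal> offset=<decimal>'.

Answer: value=0 offset=2
value=72 offset=9
value=25 offset=14

Derivation:
Read 1: bits[0:2] width=2 -> value=0 (bin 00); offset now 2 = byte 0 bit 2; 38 bits remain
Read 2: bits[2:9] width=7 -> value=72 (bin 1001000); offset now 9 = byte 1 bit 1; 31 bits remain
Read 3: bits[9:14] width=5 -> value=25 (bin 11001); offset now 14 = byte 1 bit 6; 26 bits remain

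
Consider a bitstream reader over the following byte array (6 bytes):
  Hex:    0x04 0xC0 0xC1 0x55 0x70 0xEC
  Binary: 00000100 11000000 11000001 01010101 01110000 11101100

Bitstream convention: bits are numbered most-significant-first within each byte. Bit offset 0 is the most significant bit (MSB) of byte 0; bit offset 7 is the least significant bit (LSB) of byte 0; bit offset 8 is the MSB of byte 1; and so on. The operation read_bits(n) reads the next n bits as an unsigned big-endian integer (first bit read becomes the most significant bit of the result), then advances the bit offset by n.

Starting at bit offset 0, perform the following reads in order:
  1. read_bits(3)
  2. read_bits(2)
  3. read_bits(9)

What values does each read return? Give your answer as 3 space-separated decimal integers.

Answer: 0 0 304

Derivation:
Read 1: bits[0:3] width=3 -> value=0 (bin 000); offset now 3 = byte 0 bit 3; 45 bits remain
Read 2: bits[3:5] width=2 -> value=0 (bin 00); offset now 5 = byte 0 bit 5; 43 bits remain
Read 3: bits[5:14] width=9 -> value=304 (bin 100110000); offset now 14 = byte 1 bit 6; 34 bits remain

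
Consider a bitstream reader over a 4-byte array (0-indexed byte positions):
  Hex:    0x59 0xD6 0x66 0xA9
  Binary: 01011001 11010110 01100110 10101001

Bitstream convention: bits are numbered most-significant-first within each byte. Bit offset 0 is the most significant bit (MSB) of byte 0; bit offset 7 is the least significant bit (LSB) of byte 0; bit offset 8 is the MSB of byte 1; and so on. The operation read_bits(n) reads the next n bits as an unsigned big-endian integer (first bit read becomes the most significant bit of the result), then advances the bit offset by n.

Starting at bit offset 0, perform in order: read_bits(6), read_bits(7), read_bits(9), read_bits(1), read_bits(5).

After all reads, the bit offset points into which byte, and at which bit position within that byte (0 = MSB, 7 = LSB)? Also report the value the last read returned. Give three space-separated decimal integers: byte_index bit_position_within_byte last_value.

Answer: 3 4 10

Derivation:
Read 1: bits[0:6] width=6 -> value=22 (bin 010110); offset now 6 = byte 0 bit 6; 26 bits remain
Read 2: bits[6:13] width=7 -> value=58 (bin 0111010); offset now 13 = byte 1 bit 5; 19 bits remain
Read 3: bits[13:22] width=9 -> value=409 (bin 110011001); offset now 22 = byte 2 bit 6; 10 bits remain
Read 4: bits[22:23] width=1 -> value=1 (bin 1); offset now 23 = byte 2 bit 7; 9 bits remain
Read 5: bits[23:28] width=5 -> value=10 (bin 01010); offset now 28 = byte 3 bit 4; 4 bits remain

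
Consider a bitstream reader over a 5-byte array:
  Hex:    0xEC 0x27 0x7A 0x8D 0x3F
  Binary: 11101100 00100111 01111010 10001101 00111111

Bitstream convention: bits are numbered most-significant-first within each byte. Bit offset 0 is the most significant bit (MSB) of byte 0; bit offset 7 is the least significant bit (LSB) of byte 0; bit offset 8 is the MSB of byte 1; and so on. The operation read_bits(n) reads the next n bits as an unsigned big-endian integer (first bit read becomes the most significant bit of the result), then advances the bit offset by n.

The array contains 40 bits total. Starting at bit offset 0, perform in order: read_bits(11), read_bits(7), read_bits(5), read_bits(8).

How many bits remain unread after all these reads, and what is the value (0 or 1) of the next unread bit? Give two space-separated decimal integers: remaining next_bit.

Read 1: bits[0:11] width=11 -> value=1889 (bin 11101100001); offset now 11 = byte 1 bit 3; 29 bits remain
Read 2: bits[11:18] width=7 -> value=29 (bin 0011101); offset now 18 = byte 2 bit 2; 22 bits remain
Read 3: bits[18:23] width=5 -> value=29 (bin 11101); offset now 23 = byte 2 bit 7; 17 bits remain
Read 4: bits[23:31] width=8 -> value=70 (bin 01000110); offset now 31 = byte 3 bit 7; 9 bits remain

Answer: 9 1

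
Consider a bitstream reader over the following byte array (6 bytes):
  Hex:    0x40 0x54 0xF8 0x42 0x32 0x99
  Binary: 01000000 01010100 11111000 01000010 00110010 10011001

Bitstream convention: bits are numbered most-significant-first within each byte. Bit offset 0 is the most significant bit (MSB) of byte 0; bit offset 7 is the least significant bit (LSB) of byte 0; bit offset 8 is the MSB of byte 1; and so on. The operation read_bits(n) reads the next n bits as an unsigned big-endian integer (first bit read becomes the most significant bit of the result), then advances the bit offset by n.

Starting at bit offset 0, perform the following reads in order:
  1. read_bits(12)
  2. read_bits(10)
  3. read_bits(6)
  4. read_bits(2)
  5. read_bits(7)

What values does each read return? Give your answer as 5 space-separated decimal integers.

Answer: 1029 318 4 0 70

Derivation:
Read 1: bits[0:12] width=12 -> value=1029 (bin 010000000101); offset now 12 = byte 1 bit 4; 36 bits remain
Read 2: bits[12:22] width=10 -> value=318 (bin 0100111110); offset now 22 = byte 2 bit 6; 26 bits remain
Read 3: bits[22:28] width=6 -> value=4 (bin 000100); offset now 28 = byte 3 bit 4; 20 bits remain
Read 4: bits[28:30] width=2 -> value=0 (bin 00); offset now 30 = byte 3 bit 6; 18 bits remain
Read 5: bits[30:37] width=7 -> value=70 (bin 1000110); offset now 37 = byte 4 bit 5; 11 bits remain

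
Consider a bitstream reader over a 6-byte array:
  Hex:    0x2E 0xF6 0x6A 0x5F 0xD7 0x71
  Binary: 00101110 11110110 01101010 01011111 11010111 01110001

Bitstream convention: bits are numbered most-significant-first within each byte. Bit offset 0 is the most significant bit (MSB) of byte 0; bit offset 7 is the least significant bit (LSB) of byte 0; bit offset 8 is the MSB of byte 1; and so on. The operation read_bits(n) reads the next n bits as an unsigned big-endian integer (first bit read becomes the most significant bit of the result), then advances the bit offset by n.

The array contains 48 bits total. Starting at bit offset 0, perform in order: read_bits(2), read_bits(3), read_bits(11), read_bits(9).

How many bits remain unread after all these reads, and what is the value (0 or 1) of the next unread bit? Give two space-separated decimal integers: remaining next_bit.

Answer: 23 1

Derivation:
Read 1: bits[0:2] width=2 -> value=0 (bin 00); offset now 2 = byte 0 bit 2; 46 bits remain
Read 2: bits[2:5] width=3 -> value=5 (bin 101); offset now 5 = byte 0 bit 5; 43 bits remain
Read 3: bits[5:16] width=11 -> value=1782 (bin 11011110110); offset now 16 = byte 2 bit 0; 32 bits remain
Read 4: bits[16:25] width=9 -> value=212 (bin 011010100); offset now 25 = byte 3 bit 1; 23 bits remain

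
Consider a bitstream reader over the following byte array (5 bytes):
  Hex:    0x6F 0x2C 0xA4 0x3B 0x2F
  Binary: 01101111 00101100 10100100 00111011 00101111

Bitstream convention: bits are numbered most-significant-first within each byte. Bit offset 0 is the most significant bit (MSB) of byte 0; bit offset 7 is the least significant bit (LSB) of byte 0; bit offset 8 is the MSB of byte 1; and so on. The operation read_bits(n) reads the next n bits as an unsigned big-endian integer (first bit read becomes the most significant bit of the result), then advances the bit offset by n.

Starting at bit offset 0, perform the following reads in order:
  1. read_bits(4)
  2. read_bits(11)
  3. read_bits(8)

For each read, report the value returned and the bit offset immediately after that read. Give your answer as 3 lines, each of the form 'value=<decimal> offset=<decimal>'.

Read 1: bits[0:4] width=4 -> value=6 (bin 0110); offset now 4 = byte 0 bit 4; 36 bits remain
Read 2: bits[4:15] width=11 -> value=1942 (bin 11110010110); offset now 15 = byte 1 bit 7; 25 bits remain
Read 3: bits[15:23] width=8 -> value=82 (bin 01010010); offset now 23 = byte 2 bit 7; 17 bits remain

Answer: value=6 offset=4
value=1942 offset=15
value=82 offset=23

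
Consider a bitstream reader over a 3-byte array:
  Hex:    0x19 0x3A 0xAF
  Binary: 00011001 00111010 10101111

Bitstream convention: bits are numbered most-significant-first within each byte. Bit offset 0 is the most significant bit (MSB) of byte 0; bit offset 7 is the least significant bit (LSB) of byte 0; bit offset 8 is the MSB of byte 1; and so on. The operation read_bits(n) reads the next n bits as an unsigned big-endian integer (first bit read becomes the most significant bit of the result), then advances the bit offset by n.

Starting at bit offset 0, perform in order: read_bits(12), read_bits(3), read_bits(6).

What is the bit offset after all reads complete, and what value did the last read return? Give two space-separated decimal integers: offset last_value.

Answer: 21 21

Derivation:
Read 1: bits[0:12] width=12 -> value=403 (bin 000110010011); offset now 12 = byte 1 bit 4; 12 bits remain
Read 2: bits[12:15] width=3 -> value=5 (bin 101); offset now 15 = byte 1 bit 7; 9 bits remain
Read 3: bits[15:21] width=6 -> value=21 (bin 010101); offset now 21 = byte 2 bit 5; 3 bits remain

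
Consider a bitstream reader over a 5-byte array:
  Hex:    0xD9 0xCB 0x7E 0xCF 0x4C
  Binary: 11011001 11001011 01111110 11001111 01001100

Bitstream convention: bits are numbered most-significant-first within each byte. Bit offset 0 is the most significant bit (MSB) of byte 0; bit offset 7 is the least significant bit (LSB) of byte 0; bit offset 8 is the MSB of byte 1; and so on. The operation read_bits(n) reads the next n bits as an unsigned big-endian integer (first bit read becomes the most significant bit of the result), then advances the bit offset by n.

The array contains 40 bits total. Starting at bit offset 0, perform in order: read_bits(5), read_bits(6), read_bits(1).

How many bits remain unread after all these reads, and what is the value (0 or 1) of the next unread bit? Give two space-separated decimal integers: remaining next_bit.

Answer: 28 1

Derivation:
Read 1: bits[0:5] width=5 -> value=27 (bin 11011); offset now 5 = byte 0 bit 5; 35 bits remain
Read 2: bits[5:11] width=6 -> value=14 (bin 001110); offset now 11 = byte 1 bit 3; 29 bits remain
Read 3: bits[11:12] width=1 -> value=0 (bin 0); offset now 12 = byte 1 bit 4; 28 bits remain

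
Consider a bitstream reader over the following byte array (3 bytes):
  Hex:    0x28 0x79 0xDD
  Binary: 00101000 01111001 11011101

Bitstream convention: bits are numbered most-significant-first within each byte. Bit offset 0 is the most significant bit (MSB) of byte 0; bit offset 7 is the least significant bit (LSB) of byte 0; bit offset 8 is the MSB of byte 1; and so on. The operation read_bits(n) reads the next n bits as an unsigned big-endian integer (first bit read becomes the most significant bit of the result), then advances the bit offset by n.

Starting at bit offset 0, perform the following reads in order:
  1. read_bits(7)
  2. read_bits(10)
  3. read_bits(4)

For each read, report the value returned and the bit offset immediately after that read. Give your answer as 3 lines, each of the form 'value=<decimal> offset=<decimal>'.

Read 1: bits[0:7] width=7 -> value=20 (bin 0010100); offset now 7 = byte 0 bit 7; 17 bits remain
Read 2: bits[7:17] width=10 -> value=243 (bin 0011110011); offset now 17 = byte 2 bit 1; 7 bits remain
Read 3: bits[17:21] width=4 -> value=11 (bin 1011); offset now 21 = byte 2 bit 5; 3 bits remain

Answer: value=20 offset=7
value=243 offset=17
value=11 offset=21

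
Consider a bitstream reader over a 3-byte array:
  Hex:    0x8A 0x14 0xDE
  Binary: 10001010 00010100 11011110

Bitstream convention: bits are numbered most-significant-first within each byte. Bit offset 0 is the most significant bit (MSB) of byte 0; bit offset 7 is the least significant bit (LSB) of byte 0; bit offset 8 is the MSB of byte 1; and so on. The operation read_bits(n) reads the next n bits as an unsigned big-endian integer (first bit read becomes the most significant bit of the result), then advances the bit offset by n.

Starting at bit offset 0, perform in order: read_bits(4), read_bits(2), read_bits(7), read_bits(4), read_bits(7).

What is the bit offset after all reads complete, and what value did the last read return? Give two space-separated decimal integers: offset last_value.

Read 1: bits[0:4] width=4 -> value=8 (bin 1000); offset now 4 = byte 0 bit 4; 20 bits remain
Read 2: bits[4:6] width=2 -> value=2 (bin 10); offset now 6 = byte 0 bit 6; 18 bits remain
Read 3: bits[6:13] width=7 -> value=66 (bin 1000010); offset now 13 = byte 1 bit 5; 11 bits remain
Read 4: bits[13:17] width=4 -> value=9 (bin 1001); offset now 17 = byte 2 bit 1; 7 bits remain
Read 5: bits[17:24] width=7 -> value=94 (bin 1011110); offset now 24 = byte 3 bit 0; 0 bits remain

Answer: 24 94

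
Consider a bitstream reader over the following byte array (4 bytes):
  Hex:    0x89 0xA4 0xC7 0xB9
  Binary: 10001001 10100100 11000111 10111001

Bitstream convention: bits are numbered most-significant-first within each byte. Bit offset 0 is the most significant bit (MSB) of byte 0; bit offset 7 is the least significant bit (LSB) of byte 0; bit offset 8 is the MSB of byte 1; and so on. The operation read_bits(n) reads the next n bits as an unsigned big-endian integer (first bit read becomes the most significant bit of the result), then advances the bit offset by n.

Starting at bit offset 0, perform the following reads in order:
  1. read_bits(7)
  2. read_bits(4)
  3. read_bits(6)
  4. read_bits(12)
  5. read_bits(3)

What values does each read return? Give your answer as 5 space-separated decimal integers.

Answer: 68 13 9 2295 1

Derivation:
Read 1: bits[0:7] width=7 -> value=68 (bin 1000100); offset now 7 = byte 0 bit 7; 25 bits remain
Read 2: bits[7:11] width=4 -> value=13 (bin 1101); offset now 11 = byte 1 bit 3; 21 bits remain
Read 3: bits[11:17] width=6 -> value=9 (bin 001001); offset now 17 = byte 2 bit 1; 15 bits remain
Read 4: bits[17:29] width=12 -> value=2295 (bin 100011110111); offset now 29 = byte 3 bit 5; 3 bits remain
Read 5: bits[29:32] width=3 -> value=1 (bin 001); offset now 32 = byte 4 bit 0; 0 bits remain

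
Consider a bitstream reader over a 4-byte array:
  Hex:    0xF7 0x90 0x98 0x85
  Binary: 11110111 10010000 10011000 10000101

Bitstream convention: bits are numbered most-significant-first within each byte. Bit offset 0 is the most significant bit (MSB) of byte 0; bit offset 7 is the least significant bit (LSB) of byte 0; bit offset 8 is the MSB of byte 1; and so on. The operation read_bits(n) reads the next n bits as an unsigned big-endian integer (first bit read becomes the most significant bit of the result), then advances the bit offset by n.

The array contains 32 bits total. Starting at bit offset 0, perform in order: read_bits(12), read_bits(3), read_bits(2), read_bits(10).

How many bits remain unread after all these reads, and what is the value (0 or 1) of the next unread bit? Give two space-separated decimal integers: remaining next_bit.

Answer: 5 0

Derivation:
Read 1: bits[0:12] width=12 -> value=3961 (bin 111101111001); offset now 12 = byte 1 bit 4; 20 bits remain
Read 2: bits[12:15] width=3 -> value=0 (bin 000); offset now 15 = byte 1 bit 7; 17 bits remain
Read 3: bits[15:17] width=2 -> value=1 (bin 01); offset now 17 = byte 2 bit 1; 15 bits remain
Read 4: bits[17:27] width=10 -> value=196 (bin 0011000100); offset now 27 = byte 3 bit 3; 5 bits remain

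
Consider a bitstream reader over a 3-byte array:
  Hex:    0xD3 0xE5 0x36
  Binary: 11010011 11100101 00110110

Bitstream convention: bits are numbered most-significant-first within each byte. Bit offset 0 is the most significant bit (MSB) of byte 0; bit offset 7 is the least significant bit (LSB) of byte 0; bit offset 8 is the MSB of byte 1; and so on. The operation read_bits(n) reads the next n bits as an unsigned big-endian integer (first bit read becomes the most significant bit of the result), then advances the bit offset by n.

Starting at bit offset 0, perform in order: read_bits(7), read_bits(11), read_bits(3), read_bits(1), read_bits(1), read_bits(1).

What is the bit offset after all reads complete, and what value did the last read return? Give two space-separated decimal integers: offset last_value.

Answer: 24 0

Derivation:
Read 1: bits[0:7] width=7 -> value=105 (bin 1101001); offset now 7 = byte 0 bit 7; 17 bits remain
Read 2: bits[7:18] width=11 -> value=1940 (bin 11110010100); offset now 18 = byte 2 bit 2; 6 bits remain
Read 3: bits[18:21] width=3 -> value=6 (bin 110); offset now 21 = byte 2 bit 5; 3 bits remain
Read 4: bits[21:22] width=1 -> value=1 (bin 1); offset now 22 = byte 2 bit 6; 2 bits remain
Read 5: bits[22:23] width=1 -> value=1 (bin 1); offset now 23 = byte 2 bit 7; 1 bits remain
Read 6: bits[23:24] width=1 -> value=0 (bin 0); offset now 24 = byte 3 bit 0; 0 bits remain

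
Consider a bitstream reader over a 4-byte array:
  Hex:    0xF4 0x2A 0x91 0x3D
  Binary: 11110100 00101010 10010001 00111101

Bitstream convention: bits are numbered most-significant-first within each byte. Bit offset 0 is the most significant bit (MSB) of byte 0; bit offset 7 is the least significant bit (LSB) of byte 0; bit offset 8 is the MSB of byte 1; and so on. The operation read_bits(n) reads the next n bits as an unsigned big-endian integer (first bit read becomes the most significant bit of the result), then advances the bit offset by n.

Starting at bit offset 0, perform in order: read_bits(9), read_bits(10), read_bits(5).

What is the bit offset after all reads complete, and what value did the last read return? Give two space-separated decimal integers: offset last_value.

Read 1: bits[0:9] width=9 -> value=488 (bin 111101000); offset now 9 = byte 1 bit 1; 23 bits remain
Read 2: bits[9:19] width=10 -> value=340 (bin 0101010100); offset now 19 = byte 2 bit 3; 13 bits remain
Read 3: bits[19:24] width=5 -> value=17 (bin 10001); offset now 24 = byte 3 bit 0; 8 bits remain

Answer: 24 17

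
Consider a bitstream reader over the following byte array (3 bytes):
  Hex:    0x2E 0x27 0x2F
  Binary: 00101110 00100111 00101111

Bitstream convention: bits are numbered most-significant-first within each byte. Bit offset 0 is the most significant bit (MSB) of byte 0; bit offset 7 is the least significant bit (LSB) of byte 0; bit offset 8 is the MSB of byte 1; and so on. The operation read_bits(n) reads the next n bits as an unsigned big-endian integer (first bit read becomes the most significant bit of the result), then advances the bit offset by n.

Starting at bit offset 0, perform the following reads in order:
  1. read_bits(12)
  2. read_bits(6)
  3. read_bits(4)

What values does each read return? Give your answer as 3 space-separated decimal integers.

Answer: 738 28 11

Derivation:
Read 1: bits[0:12] width=12 -> value=738 (bin 001011100010); offset now 12 = byte 1 bit 4; 12 bits remain
Read 2: bits[12:18] width=6 -> value=28 (bin 011100); offset now 18 = byte 2 bit 2; 6 bits remain
Read 3: bits[18:22] width=4 -> value=11 (bin 1011); offset now 22 = byte 2 bit 6; 2 bits remain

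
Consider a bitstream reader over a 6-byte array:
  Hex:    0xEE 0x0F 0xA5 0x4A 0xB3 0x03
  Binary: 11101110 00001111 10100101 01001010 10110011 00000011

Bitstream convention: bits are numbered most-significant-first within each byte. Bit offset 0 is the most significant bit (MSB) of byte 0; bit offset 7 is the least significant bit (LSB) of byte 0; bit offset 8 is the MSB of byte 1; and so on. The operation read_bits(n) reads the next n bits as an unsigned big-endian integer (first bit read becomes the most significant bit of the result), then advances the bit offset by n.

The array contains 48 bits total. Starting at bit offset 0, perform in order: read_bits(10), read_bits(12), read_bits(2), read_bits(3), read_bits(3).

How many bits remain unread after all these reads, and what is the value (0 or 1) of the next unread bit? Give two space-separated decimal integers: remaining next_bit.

Read 1: bits[0:10] width=10 -> value=952 (bin 1110111000); offset now 10 = byte 1 bit 2; 38 bits remain
Read 2: bits[10:22] width=12 -> value=1001 (bin 001111101001); offset now 22 = byte 2 bit 6; 26 bits remain
Read 3: bits[22:24] width=2 -> value=1 (bin 01); offset now 24 = byte 3 bit 0; 24 bits remain
Read 4: bits[24:27] width=3 -> value=2 (bin 010); offset now 27 = byte 3 bit 3; 21 bits remain
Read 5: bits[27:30] width=3 -> value=2 (bin 010); offset now 30 = byte 3 bit 6; 18 bits remain

Answer: 18 1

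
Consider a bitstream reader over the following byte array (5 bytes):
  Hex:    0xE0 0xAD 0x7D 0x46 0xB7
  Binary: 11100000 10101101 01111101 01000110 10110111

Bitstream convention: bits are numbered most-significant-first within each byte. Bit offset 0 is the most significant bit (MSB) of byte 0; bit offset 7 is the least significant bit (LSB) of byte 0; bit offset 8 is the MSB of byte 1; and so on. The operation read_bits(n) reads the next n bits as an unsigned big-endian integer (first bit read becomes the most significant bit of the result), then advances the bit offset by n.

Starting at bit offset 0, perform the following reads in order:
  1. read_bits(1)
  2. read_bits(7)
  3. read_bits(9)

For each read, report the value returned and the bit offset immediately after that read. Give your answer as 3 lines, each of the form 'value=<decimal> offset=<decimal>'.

Read 1: bits[0:1] width=1 -> value=1 (bin 1); offset now 1 = byte 0 bit 1; 39 bits remain
Read 2: bits[1:8] width=7 -> value=96 (bin 1100000); offset now 8 = byte 1 bit 0; 32 bits remain
Read 3: bits[8:17] width=9 -> value=346 (bin 101011010); offset now 17 = byte 2 bit 1; 23 bits remain

Answer: value=1 offset=1
value=96 offset=8
value=346 offset=17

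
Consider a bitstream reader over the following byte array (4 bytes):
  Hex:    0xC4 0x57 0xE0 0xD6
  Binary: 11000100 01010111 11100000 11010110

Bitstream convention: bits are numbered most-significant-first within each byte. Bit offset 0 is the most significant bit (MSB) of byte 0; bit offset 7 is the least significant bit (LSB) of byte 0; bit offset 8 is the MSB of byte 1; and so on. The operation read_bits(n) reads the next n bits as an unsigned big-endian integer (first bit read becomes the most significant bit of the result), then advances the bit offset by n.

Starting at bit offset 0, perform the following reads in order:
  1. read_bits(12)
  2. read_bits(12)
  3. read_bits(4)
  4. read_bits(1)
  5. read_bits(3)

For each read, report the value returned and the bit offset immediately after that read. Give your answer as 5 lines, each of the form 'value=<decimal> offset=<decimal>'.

Read 1: bits[0:12] width=12 -> value=3141 (bin 110001000101); offset now 12 = byte 1 bit 4; 20 bits remain
Read 2: bits[12:24] width=12 -> value=2016 (bin 011111100000); offset now 24 = byte 3 bit 0; 8 bits remain
Read 3: bits[24:28] width=4 -> value=13 (bin 1101); offset now 28 = byte 3 bit 4; 4 bits remain
Read 4: bits[28:29] width=1 -> value=0 (bin 0); offset now 29 = byte 3 bit 5; 3 bits remain
Read 5: bits[29:32] width=3 -> value=6 (bin 110); offset now 32 = byte 4 bit 0; 0 bits remain

Answer: value=3141 offset=12
value=2016 offset=24
value=13 offset=28
value=0 offset=29
value=6 offset=32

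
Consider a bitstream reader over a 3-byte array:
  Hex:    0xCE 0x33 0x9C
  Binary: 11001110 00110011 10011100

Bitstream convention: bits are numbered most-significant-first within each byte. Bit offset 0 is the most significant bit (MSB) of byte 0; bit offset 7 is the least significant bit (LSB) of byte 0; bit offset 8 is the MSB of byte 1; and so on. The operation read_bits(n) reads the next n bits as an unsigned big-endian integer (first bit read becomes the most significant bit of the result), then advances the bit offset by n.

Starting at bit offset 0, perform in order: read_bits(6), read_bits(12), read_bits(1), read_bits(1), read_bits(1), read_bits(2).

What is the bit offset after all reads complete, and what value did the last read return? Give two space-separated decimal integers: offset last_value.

Answer: 23 2

Derivation:
Read 1: bits[0:6] width=6 -> value=51 (bin 110011); offset now 6 = byte 0 bit 6; 18 bits remain
Read 2: bits[6:18] width=12 -> value=2254 (bin 100011001110); offset now 18 = byte 2 bit 2; 6 bits remain
Read 3: bits[18:19] width=1 -> value=0 (bin 0); offset now 19 = byte 2 bit 3; 5 bits remain
Read 4: bits[19:20] width=1 -> value=1 (bin 1); offset now 20 = byte 2 bit 4; 4 bits remain
Read 5: bits[20:21] width=1 -> value=1 (bin 1); offset now 21 = byte 2 bit 5; 3 bits remain
Read 6: bits[21:23] width=2 -> value=2 (bin 10); offset now 23 = byte 2 bit 7; 1 bits remain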